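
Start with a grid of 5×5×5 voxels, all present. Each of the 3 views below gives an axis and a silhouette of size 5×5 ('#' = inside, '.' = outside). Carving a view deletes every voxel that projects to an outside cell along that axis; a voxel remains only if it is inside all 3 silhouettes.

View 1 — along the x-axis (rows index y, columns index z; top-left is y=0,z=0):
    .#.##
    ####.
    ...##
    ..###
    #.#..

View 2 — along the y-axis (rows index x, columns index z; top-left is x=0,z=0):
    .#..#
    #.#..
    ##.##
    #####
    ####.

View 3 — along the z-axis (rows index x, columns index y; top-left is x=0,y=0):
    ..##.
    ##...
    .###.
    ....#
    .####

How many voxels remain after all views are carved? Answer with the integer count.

voxel count = 22

start: 5×5×5 = 125 voxels
after view 1 [x-axis, 14 of 25 cells solid] → remaining = 70
after view 2 [y-axis, 17 of 25 cells solid] → remaining = 46
after view 3 [z-axis, 12 of 25 cells solid] → remaining = 22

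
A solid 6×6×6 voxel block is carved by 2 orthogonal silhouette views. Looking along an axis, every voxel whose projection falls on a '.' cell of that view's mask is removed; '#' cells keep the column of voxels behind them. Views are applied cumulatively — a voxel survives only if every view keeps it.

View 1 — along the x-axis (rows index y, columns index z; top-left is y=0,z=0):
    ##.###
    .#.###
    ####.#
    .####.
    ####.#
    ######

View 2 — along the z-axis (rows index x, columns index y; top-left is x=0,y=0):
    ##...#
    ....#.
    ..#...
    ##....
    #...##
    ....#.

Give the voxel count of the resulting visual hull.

initial block: 6^3 = 216
[1] x-view keeps 29 columns → grid now 174
[2] z-view keeps 11 columns → grid now 55

remaining voxels: 55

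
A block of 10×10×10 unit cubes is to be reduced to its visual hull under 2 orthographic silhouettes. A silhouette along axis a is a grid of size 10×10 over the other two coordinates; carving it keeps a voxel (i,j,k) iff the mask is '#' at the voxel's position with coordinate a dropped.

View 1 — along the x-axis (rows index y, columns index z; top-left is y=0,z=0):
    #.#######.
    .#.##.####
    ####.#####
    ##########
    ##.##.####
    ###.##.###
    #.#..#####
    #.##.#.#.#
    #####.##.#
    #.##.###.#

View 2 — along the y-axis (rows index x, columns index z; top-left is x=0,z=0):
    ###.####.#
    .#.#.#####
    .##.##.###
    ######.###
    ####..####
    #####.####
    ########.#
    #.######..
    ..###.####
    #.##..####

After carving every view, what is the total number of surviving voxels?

full grid |V| = 1000
  1. axis=0 (YZ plane), |mask|=78  ⇒  voxels=780
  2. axis=1 (XZ plane), |mask|=78  ⇒  voxels=619

|visual hull| = 619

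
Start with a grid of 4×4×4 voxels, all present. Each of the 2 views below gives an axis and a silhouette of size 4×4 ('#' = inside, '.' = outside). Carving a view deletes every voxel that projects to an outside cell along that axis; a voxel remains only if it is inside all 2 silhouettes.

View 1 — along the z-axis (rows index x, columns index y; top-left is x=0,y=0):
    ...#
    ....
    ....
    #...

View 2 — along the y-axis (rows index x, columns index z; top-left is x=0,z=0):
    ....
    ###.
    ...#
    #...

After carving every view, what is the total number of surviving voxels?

remaining voxels: 1

before carving: 64 voxels (4×4×4)
  1. axis=2 (XY plane), |mask|=2  ⇒  voxels=8
  2. axis=1 (XZ plane), |mask|=5  ⇒  voxels=1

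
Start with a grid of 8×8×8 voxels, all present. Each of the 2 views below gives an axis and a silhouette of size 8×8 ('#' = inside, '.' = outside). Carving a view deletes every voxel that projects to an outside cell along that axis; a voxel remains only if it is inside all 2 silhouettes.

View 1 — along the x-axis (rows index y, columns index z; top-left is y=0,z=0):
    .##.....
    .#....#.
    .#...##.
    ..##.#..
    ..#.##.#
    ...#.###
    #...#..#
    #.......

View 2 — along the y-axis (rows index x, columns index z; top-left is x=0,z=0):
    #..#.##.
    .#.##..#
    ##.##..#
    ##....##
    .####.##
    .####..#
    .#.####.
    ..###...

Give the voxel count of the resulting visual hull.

remaining voxels: 94

before carving: 512 voxels (8×8×8)
after view 1 [x-axis, 22 of 64 cells solid] → remaining = 176
after view 2 [y-axis, 36 of 64 cells solid] → remaining = 94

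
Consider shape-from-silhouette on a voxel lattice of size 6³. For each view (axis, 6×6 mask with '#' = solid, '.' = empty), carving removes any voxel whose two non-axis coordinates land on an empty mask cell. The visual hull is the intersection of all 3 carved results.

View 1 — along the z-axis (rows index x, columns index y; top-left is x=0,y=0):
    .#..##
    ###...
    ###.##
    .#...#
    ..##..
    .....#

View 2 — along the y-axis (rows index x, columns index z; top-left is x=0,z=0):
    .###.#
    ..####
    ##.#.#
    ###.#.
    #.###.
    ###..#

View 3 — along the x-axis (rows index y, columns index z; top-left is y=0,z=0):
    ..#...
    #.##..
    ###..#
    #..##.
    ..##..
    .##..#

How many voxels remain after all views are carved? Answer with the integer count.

full grid |V| = 216
  1. axis=2 (XY plane), |mask|=16  ⇒  voxels=96
  2. axis=1 (XZ plane), |mask|=24  ⇒  voxels=64
  3. axis=0 (YZ plane), |mask|=16  ⇒  voxels=32

voxel count = 32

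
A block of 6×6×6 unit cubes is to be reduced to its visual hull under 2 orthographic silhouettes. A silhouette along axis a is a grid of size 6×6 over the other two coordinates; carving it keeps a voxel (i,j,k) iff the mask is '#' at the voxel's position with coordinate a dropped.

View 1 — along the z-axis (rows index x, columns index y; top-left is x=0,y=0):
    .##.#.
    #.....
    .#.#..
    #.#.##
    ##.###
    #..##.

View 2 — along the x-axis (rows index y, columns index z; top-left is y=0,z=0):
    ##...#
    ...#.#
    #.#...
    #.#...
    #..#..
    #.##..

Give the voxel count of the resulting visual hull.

start: 6×6×6 = 216 voxels
after view 1 [z-axis, 18 of 36 cells solid] → remaining = 108
after view 2 [x-axis, 14 of 36 cells solid] → remaining = 42

42 voxels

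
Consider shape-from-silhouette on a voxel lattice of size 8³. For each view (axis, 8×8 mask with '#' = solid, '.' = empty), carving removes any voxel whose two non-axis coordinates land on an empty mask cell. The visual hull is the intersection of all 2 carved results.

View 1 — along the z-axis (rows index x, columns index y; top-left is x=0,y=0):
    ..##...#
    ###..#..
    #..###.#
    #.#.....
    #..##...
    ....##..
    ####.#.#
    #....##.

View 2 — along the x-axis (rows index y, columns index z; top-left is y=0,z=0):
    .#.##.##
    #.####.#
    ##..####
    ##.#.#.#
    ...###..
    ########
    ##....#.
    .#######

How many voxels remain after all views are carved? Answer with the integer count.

before carving: 512 voxels (8×8×8)
after view 1 [z-axis, 28 of 64 cells solid] → remaining = 224
after view 2 [x-axis, 43 of 64 cells solid] → remaining = 159

voxel count = 159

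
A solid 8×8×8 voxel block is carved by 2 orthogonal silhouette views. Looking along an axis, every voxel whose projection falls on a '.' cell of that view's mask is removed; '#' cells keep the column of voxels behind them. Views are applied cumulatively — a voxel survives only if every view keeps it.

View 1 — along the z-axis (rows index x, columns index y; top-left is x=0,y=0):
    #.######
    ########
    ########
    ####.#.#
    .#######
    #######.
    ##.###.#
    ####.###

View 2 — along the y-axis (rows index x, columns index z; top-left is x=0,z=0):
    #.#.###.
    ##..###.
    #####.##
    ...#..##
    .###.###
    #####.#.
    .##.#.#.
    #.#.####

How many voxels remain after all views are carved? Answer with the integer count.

full grid |V| = 512
step 1: project along z, AND mask (56/64) → |grid| = 448
step 2: project along y, AND mask (42/64) → |grid| = 299

remaining voxels: 299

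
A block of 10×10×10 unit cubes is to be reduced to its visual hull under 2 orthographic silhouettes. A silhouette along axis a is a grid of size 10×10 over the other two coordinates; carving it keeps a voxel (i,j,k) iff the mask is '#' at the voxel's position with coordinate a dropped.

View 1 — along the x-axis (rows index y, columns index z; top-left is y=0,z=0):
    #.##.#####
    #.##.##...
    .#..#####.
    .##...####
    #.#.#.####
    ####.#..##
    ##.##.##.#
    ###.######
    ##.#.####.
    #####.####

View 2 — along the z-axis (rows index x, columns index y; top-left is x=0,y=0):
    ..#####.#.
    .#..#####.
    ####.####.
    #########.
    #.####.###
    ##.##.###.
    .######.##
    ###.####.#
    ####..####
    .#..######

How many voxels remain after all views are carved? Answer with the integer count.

voxel count = 527

before carving: 1000 voxels (10×10×10)
after view 1 [x-axis, 71 of 100 cells solid] → remaining = 710
after view 2 [z-axis, 75 of 100 cells solid] → remaining = 527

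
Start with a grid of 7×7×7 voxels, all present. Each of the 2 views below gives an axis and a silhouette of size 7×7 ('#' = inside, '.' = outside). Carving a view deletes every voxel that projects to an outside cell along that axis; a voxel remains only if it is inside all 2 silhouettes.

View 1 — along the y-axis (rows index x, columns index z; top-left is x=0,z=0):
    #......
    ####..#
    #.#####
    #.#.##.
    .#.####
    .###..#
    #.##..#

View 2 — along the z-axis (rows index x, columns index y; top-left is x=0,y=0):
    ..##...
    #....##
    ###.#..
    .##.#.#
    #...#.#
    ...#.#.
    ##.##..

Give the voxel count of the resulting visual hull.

initial block: 7^3 = 343
  1. axis=1 (XZ plane), |mask|=29  ⇒  voxels=203
  2. axis=2 (XY plane), |mask|=22  ⇒  voxels=96

96 voxels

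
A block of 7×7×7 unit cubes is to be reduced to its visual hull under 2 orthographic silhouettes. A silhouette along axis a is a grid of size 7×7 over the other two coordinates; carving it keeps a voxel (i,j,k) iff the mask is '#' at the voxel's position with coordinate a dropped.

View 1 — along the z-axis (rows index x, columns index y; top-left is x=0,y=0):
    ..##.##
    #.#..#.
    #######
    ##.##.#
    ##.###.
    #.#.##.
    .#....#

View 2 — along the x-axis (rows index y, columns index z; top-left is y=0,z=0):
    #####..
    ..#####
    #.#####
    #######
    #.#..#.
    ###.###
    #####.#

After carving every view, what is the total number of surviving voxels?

163 voxels

full grid |V| = 343
  1. axis=2 (XY plane), |mask|=30  ⇒  voxels=210
  2. axis=0 (YZ plane), |mask|=38  ⇒  voxels=163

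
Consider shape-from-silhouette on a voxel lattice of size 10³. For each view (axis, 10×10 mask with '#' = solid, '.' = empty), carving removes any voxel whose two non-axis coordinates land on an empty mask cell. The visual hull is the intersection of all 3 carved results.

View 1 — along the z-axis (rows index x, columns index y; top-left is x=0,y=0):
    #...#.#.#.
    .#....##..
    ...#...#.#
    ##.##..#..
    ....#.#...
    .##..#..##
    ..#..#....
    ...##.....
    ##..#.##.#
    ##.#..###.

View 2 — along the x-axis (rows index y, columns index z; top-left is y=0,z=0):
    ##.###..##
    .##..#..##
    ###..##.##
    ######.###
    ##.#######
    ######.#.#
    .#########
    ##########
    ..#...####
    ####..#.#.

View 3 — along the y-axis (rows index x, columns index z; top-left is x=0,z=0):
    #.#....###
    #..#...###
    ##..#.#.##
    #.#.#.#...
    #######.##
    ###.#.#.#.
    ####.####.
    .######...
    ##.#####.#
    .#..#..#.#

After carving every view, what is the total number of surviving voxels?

start: 10×10×10 = 1000 voxels
  1. axis=2 (XY plane), |mask|=38  ⇒  voxels=380
  2. axis=0 (YZ plane), |mask|=75  ⇒  voxels=292
  3. axis=1 (XZ plane), |mask|=61  ⇒  voxels=167

voxel count = 167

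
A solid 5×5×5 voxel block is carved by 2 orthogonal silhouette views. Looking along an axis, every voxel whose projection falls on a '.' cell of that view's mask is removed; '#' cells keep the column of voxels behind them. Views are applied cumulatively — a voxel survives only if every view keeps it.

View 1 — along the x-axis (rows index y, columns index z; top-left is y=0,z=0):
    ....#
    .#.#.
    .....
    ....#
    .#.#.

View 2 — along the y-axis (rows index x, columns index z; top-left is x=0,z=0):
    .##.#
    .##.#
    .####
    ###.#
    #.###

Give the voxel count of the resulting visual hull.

|visual hull| = 22

initial block: 5^3 = 125
[1] x-view keeps 6 columns → grid now 30
[2] y-view keeps 18 columns → grid now 22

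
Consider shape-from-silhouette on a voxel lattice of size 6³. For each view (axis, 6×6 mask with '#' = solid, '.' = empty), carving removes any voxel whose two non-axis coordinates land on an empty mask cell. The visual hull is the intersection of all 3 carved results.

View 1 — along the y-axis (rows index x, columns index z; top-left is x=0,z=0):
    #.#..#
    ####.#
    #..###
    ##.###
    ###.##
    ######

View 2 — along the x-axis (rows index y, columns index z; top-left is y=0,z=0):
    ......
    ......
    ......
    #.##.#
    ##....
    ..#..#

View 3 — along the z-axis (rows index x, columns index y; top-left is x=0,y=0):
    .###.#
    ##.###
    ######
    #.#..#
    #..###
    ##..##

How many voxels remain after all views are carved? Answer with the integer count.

|visual hull| = 30

start: 6×6×6 = 216 voxels
[1] y-view keeps 28 columns → grid now 168
[2] x-view keeps 8 columns → grid now 40
[3] z-view keeps 26 columns → grid now 30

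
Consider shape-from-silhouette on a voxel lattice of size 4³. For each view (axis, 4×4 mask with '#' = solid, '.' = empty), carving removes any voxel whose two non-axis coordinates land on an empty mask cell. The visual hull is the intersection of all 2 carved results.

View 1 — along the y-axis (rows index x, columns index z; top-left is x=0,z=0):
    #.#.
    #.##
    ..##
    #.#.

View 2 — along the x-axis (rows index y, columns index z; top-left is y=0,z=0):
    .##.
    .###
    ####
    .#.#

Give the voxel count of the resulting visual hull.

start: 4×4×4 = 64 voxels
  1. axis=1 (XZ plane), |mask|=9  ⇒  voxels=36
  2. axis=0 (YZ plane), |mask|=11  ⇒  voxels=21

|visual hull| = 21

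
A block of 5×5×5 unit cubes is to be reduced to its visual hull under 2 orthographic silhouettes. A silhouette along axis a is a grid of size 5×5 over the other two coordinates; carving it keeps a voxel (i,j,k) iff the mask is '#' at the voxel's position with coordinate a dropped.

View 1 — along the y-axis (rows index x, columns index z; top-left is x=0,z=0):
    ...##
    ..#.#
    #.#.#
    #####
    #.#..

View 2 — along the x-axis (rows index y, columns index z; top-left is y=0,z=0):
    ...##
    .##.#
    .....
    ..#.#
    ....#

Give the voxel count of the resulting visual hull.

voxel count = 27

initial block: 5^3 = 125
after view 1 [y-axis, 14 of 25 cells solid] → remaining = 70
after view 2 [x-axis, 8 of 25 cells solid] → remaining = 27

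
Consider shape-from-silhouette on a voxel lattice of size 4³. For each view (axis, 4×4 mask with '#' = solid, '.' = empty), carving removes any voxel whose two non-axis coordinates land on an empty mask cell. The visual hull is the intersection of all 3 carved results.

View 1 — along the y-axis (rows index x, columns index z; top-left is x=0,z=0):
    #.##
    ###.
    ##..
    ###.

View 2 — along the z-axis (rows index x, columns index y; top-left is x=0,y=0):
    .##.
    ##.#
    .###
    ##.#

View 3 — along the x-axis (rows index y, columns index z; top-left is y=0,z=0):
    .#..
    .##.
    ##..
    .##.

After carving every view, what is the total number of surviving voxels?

remaining voxels: 16

full grid |V| = 64
step 1: project along y, AND mask (11/16) → |grid| = 44
step 2: project along z, AND mask (11/16) → |grid| = 30
step 3: project along x, AND mask (7/16) → |grid| = 16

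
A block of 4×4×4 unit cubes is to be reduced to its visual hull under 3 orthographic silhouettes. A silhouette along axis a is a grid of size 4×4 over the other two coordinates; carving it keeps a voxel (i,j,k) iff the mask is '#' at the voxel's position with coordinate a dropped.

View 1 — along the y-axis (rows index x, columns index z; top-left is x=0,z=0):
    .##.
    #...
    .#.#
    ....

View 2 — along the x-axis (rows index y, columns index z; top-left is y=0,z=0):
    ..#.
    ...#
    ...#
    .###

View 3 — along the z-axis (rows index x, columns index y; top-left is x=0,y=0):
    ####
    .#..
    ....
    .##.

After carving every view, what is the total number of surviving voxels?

before carving: 64 voxels (4×4×4)
[1] y-view keeps 5 columns → grid now 20
[2] x-view keeps 6 columns → grid now 7
[3] z-view keeps 7 columns → grid now 3

3 voxels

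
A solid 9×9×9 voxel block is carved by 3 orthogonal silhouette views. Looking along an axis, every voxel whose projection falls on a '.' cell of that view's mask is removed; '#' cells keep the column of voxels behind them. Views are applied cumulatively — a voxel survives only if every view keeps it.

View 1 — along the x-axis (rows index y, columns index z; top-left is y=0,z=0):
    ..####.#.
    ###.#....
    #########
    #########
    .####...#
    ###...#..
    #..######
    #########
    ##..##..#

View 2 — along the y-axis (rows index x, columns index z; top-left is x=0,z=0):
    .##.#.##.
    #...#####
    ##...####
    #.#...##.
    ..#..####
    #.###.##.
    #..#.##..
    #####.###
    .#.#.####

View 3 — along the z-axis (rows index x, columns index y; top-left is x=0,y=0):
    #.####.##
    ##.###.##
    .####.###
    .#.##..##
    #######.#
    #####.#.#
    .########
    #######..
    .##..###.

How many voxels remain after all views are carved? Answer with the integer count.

full grid |V| = 729
V1 x: intersect with YZ mask (57 set) -- 513 left
V2 y: intersect with XZ mask (50 set) -- 306 left
V3 z: intersect with XY mask (61 set) -- 228 left

228 voxels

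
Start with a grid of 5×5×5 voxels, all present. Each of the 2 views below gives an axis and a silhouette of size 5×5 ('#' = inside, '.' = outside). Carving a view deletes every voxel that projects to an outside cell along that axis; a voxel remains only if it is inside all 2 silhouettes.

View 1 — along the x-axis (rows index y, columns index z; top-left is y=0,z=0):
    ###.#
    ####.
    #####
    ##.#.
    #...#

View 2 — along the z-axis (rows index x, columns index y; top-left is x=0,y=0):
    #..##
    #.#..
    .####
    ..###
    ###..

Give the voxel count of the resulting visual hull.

start: 5×5×5 = 125 voxels
V1 x: intersect with YZ mask (18 set) -- 90 left
V2 z: intersect with XY mask (15 set) -- 55 left

55 voxels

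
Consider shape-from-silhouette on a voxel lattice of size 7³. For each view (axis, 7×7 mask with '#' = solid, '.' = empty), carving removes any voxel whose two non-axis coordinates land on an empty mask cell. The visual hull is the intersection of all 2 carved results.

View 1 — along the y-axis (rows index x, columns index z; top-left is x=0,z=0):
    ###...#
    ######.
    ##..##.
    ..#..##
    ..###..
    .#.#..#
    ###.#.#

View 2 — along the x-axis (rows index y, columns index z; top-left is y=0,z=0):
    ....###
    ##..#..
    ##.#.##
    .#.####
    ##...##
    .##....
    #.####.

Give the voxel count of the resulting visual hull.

start: 7×7×7 = 343 voxels
after view 1 [y-axis, 28 of 49 cells solid] → remaining = 196
after view 2 [x-axis, 27 of 49 cells solid] → remaining = 107

voxel count = 107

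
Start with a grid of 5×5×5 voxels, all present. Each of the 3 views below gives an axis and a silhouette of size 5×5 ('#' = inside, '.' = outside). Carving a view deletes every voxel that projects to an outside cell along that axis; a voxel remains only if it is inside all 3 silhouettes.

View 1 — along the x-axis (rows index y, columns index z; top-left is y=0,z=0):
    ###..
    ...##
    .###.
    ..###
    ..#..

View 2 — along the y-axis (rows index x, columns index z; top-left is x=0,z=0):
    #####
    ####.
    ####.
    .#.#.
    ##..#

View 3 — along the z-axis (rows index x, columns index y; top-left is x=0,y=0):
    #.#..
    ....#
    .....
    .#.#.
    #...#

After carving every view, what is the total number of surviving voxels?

|visual hull| = 11

full grid |V| = 125
  1. axis=0 (YZ plane), |mask|=12  ⇒  voxels=60
  2. axis=1 (XZ plane), |mask|=18  ⇒  voxels=42
  3. axis=2 (XY plane), |mask|=7  ⇒  voxels=11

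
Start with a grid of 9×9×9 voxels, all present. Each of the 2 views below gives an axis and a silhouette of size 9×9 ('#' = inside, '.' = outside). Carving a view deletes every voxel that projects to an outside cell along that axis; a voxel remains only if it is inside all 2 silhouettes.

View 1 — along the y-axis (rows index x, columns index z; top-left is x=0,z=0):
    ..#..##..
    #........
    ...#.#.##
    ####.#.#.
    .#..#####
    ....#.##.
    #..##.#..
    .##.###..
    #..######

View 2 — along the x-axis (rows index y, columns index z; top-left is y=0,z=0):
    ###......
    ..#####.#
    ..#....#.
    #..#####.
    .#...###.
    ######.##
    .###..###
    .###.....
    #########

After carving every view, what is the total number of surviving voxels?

remaining voxels: 201

full grid |V| = 729
  1. axis=1 (XZ plane), |mask|=39  ⇒  voxels=351
  2. axis=0 (YZ plane), |mask|=47  ⇒  voxels=201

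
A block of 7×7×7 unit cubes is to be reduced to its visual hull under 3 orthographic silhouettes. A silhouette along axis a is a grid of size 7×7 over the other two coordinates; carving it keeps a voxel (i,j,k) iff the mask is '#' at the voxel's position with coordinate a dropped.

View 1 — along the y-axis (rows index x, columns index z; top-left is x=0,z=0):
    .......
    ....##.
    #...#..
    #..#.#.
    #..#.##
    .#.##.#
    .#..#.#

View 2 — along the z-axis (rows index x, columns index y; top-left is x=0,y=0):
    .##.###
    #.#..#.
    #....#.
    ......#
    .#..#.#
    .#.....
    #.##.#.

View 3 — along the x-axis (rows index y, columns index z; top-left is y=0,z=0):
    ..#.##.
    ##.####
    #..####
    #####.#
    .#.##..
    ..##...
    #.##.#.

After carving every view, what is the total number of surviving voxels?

26 voxels

before carving: 343 voxels (7×7×7)
carve view 1 (along y, XZ-mask fill 18/49): 126 voxels remain
carve view 2 (along z, XY-mask fill 19/49): 41 voxels remain
carve view 3 (along x, YZ-mask fill 29/49): 26 voxels remain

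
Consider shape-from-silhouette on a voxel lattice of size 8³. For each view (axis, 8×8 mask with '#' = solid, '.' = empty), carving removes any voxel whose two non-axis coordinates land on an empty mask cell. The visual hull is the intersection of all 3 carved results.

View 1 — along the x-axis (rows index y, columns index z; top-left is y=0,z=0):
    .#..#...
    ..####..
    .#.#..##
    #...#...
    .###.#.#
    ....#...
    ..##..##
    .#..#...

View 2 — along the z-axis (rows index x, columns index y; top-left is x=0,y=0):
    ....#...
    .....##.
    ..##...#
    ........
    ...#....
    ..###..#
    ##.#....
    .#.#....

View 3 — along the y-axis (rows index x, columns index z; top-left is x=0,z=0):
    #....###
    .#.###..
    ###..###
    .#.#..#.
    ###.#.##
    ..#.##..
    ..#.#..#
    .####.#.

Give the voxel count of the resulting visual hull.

start: 8×8×8 = 512 voxels
carve view 1 (along x, YZ-mask fill 24/64): 192 voxels remain
carve view 2 (along z, XY-mask fill 16/64): 47 voxels remain
carve view 3 (along y, XZ-mask fill 34/64): 23 voxels remain

voxel count = 23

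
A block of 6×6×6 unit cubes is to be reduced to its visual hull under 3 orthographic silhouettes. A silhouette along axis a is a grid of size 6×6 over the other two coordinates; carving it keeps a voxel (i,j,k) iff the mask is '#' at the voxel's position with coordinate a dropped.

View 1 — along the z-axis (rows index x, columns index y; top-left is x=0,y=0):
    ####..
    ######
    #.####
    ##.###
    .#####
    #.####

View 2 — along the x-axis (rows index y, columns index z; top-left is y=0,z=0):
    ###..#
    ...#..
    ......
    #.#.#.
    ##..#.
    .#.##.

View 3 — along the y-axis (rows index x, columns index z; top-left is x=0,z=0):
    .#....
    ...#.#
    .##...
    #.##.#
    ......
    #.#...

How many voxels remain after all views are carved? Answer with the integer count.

voxel count = 22

initial block: 6^3 = 216
  1. axis=2 (XY plane), |mask|=30  ⇒  voxels=180
  2. axis=0 (YZ plane), |mask|=14  ⇒  voxels=72
  3. axis=1 (XZ plane), |mask|=11  ⇒  voxels=22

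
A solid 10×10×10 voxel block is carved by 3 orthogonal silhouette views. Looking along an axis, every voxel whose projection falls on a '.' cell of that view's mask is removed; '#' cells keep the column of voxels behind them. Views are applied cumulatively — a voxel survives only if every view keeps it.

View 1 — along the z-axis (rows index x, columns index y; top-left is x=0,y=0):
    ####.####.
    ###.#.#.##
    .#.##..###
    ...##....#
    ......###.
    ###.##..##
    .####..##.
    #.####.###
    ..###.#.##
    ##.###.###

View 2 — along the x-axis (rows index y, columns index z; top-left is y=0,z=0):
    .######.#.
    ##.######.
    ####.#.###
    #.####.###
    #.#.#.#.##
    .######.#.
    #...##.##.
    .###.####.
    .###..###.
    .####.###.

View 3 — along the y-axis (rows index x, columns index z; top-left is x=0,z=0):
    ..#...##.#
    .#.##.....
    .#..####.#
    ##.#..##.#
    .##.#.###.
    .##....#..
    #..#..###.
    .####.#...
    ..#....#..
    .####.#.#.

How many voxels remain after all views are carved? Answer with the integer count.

204 voxels

start: 10×10×10 = 1000 voxels
step 1: project along z, AND mask (62/100) → |grid| = 620
step 2: project along x, AND mask (69/100) → |grid| = 428
step 3: project along y, AND mask (46/100) → |grid| = 204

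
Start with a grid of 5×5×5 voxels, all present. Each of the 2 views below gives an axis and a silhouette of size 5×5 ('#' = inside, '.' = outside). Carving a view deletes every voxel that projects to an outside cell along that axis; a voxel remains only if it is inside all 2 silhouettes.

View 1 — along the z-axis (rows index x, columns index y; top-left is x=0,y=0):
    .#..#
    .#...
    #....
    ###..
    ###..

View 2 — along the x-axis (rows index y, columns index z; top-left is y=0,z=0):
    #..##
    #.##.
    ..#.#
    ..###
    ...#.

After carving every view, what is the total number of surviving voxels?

remaining voxels: 26

full grid |V| = 125
step 1: project along z, AND mask (10/25) → |grid| = 50
step 2: project along x, AND mask (12/25) → |grid| = 26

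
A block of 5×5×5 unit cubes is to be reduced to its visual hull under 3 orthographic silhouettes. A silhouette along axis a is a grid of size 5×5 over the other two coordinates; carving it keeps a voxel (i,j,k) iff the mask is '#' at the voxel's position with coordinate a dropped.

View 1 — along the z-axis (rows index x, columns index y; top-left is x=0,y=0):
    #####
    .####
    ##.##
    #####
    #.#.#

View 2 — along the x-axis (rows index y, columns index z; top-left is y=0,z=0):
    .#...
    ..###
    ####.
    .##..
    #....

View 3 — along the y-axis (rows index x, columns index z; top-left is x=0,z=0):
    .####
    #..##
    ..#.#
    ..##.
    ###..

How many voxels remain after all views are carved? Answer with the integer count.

27 voxels

full grid |V| = 125
carve view 1 (along z, XY-mask fill 21/25): 105 voxels remain
carve view 2 (along x, YZ-mask fill 11/25): 45 voxels remain
carve view 3 (along y, XZ-mask fill 14/25): 27 voxels remain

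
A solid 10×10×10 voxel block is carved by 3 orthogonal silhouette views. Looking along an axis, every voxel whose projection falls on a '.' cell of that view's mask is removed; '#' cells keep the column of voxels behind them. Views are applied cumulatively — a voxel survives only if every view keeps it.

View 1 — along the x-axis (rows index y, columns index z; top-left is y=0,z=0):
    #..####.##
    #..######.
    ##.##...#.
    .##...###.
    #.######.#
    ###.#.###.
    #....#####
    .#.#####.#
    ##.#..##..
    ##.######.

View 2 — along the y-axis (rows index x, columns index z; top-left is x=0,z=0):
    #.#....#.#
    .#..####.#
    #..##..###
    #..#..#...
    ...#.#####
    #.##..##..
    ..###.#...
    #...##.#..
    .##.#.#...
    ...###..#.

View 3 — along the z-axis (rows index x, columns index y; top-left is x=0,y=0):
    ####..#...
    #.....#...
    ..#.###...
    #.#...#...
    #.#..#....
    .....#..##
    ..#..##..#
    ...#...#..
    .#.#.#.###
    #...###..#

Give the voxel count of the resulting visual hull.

|visual hull| = 109

initial block: 10^3 = 1000
step 1: project along x, AND mask (65/100) → |grid| = 650
step 2: project along y, AND mask (46/100) → |grid| = 311
step 3: project along z, AND mask (37/100) → |grid| = 109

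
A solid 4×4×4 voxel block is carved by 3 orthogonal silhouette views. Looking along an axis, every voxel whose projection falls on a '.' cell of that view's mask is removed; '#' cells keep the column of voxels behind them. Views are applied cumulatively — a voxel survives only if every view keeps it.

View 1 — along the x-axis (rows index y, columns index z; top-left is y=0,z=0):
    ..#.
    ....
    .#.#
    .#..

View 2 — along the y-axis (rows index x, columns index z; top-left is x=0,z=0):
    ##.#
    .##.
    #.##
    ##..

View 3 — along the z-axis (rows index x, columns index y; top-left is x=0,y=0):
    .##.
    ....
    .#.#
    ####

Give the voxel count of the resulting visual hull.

voxel count = 4

initial block: 4^3 = 64
after view 1 [x-axis, 4 of 16 cells solid] → remaining = 16
after view 2 [y-axis, 10 of 16 cells solid] → remaining = 10
after view 3 [z-axis, 8 of 16 cells solid] → remaining = 4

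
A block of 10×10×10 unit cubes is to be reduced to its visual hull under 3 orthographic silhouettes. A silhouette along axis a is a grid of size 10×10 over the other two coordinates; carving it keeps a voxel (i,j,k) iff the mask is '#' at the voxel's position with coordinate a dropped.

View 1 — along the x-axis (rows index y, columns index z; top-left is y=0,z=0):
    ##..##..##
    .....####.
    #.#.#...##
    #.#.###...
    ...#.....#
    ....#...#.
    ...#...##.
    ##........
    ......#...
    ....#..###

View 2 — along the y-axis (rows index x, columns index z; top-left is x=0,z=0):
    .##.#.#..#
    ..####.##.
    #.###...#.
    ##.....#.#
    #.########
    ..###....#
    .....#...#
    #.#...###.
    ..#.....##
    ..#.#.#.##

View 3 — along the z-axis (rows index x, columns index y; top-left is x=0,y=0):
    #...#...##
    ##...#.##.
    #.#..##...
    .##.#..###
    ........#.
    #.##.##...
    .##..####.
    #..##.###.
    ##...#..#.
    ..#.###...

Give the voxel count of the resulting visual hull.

voxel count = 67

full grid |V| = 1000
[1] x-view keeps 34 columns → grid now 340
[2] y-view keeps 48 columns → grid now 171
[3] z-view keeps 45 columns → grid now 67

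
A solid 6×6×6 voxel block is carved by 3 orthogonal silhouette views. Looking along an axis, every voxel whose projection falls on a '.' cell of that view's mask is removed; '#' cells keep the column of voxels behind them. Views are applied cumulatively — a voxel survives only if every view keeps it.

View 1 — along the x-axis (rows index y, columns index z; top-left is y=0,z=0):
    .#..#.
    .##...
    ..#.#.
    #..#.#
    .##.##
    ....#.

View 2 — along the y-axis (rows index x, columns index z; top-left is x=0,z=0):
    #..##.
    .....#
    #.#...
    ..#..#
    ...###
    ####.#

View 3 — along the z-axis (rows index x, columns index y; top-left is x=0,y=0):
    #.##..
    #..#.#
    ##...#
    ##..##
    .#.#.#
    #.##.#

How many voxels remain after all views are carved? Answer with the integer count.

start: 6×6×6 = 216 voxels
  1. axis=0 (YZ plane), |mask|=14  ⇒  voxels=84
  2. axis=1 (XZ plane), |mask|=16  ⇒  voxels=34
  3. axis=2 (XY plane), |mask|=20  ⇒  voxels=17

voxel count = 17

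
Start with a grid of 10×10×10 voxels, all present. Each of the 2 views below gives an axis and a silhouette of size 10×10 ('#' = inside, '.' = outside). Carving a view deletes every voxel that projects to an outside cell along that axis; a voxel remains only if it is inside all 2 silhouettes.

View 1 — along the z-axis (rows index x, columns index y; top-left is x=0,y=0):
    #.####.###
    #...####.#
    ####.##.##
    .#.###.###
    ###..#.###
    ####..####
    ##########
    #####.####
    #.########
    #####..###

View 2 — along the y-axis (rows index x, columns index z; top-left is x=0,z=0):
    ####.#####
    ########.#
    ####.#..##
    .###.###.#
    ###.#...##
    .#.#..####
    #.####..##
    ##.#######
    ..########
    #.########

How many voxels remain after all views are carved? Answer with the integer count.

before carving: 1000 voxels (10×10×10)
V1 z: intersect with XY mask (80 set) -- 800 left
V2 y: intersect with XZ mask (77 set) -- 616 left

remaining voxels: 616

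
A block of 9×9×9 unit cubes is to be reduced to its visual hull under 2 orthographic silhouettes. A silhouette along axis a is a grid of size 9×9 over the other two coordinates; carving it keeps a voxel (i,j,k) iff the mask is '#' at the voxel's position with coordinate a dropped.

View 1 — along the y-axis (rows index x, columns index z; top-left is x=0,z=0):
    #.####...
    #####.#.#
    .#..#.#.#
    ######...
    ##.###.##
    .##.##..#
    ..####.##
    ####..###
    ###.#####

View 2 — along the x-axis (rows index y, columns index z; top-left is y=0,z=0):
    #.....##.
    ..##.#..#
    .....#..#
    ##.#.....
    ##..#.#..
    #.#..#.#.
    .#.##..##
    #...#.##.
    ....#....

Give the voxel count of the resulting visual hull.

voxel count = 182

before carving: 729 voxels (9×9×9)
  1. axis=1 (XZ plane), |mask|=55  ⇒  voxels=495
  2. axis=0 (YZ plane), |mask|=30  ⇒  voxels=182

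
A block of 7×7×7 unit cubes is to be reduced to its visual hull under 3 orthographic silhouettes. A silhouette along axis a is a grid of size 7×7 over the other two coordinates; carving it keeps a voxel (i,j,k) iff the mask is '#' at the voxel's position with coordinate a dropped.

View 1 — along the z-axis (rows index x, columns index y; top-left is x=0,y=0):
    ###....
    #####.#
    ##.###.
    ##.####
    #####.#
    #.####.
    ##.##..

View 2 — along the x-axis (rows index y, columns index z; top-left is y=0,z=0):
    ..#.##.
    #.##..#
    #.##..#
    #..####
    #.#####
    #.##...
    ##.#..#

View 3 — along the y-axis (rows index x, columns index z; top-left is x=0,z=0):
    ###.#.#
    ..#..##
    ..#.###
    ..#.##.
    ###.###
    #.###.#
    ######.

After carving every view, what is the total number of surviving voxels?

|visual hull| = 97

start: 7×7×7 = 343 voxels
[1] z-view keeps 35 columns → grid now 245
[2] x-view keeps 29 columns → grid now 148
[3] y-view keeps 32 columns → grid now 97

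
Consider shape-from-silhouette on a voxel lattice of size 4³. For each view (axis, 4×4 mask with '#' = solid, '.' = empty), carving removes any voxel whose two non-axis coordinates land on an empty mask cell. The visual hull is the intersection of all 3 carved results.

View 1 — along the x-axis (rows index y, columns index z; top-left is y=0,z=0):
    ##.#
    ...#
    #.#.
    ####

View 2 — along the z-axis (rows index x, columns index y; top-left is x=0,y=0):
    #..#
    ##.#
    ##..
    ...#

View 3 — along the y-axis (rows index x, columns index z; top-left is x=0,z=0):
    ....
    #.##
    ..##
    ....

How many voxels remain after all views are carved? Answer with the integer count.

before carving: 64 voxels (4×4×4)
carve view 1 (along x, YZ-mask fill 10/16): 40 voxels remain
carve view 2 (along z, XY-mask fill 8/16): 23 voxels remain
carve view 3 (along y, XZ-mask fill 5/16): 8 voxels remain

voxel count = 8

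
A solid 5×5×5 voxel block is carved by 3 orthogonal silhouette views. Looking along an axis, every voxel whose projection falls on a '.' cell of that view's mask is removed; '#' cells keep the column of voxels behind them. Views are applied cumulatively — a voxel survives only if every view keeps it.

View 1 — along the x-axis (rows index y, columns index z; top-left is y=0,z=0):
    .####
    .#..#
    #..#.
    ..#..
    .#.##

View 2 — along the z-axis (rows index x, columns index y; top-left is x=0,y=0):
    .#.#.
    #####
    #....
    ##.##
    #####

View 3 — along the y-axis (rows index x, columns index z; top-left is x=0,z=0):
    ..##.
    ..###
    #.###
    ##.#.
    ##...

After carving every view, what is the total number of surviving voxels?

before carving: 125 voxels (5×5×5)
[1] x-view keeps 12 columns → grid now 60
[2] z-view keeps 17 columns → grid now 41
[3] y-view keeps 14 columns → grid now 21

voxel count = 21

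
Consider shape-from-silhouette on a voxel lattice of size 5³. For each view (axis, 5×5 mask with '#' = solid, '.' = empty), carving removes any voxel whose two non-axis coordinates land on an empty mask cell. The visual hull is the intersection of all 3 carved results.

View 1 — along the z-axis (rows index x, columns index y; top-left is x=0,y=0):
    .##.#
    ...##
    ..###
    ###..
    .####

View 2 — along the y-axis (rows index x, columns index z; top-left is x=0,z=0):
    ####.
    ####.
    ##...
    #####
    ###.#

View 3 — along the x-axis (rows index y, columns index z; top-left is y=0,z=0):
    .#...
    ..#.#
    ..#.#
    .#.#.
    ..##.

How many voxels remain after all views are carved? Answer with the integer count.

voxel count = 20

start: 5×5×5 = 125 voxels
V1 z: intersect with XY mask (15 set) -- 75 left
V2 y: intersect with XZ mask (19 set) -- 57 left
V3 x: intersect with YZ mask (9 set) -- 20 left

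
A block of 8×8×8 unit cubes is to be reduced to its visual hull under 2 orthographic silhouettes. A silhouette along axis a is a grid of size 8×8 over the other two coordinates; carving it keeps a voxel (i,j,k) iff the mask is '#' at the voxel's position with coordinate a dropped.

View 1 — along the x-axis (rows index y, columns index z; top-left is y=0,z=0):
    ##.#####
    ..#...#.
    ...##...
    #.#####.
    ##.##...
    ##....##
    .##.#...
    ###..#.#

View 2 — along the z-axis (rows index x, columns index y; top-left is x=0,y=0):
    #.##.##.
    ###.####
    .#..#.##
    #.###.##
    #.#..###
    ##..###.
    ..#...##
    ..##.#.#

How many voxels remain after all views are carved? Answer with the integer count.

full grid |V| = 512
V1 x: intersect with YZ mask (33 set) -- 264 left
V2 z: intersect with XY mask (39 set) -- 158 left

remaining voxels: 158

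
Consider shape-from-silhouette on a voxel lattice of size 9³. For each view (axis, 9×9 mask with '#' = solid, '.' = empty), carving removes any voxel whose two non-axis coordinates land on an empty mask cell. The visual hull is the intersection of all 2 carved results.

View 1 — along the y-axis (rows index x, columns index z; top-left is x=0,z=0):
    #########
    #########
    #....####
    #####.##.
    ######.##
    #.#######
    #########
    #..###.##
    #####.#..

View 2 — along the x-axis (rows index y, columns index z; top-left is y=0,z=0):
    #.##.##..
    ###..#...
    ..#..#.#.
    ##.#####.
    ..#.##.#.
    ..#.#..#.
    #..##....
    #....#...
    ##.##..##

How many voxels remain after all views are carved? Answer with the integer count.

remaining voxels: 282

initial block: 9^3 = 729
carve view 1 (along y, XZ-mask fill 67/81): 603 voxels remain
carve view 2 (along x, YZ-mask fill 37/81): 282 voxels remain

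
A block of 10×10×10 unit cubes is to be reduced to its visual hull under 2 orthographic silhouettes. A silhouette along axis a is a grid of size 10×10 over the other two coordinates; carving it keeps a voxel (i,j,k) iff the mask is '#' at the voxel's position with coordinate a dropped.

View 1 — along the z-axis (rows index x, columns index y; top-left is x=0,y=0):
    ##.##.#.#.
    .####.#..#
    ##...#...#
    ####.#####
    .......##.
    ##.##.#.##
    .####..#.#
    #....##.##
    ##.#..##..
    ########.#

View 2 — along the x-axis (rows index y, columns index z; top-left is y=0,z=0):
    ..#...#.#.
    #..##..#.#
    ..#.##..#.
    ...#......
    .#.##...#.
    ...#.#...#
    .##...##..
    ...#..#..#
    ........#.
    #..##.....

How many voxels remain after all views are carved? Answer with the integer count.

initial block: 10^3 = 1000
V1 z: intersect with XY mask (59 set) -- 590 left
V2 x: intersect with YZ mask (31 set) -- 185 left

voxel count = 185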